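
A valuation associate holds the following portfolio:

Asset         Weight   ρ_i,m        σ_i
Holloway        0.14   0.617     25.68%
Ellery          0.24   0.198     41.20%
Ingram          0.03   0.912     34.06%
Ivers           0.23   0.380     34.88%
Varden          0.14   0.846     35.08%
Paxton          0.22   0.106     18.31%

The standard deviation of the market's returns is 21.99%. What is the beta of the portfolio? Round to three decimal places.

β_Holloway = 0.617 × 25.68% / 21.99% = 0.7205
β_Ellery = 0.198 × 41.20% / 21.99% = 0.3710
β_Ingram = 0.912 × 34.06% / 21.99% = 1.4126
β_Ivers = 0.380 × 34.88% / 21.99% = 0.6027
β_Varden = 0.846 × 35.08% / 21.99% = 1.3496
β_Paxton = 0.106 × 18.31% / 21.99% = 0.0883
β_P = Σ w_i β_i = 0.14×0.7205 + 0.24×0.3710 + 0.03×1.4126 + 0.23×0.6027 + 0.14×1.3496 + 0.22×0.0883 = 0.5793

0.579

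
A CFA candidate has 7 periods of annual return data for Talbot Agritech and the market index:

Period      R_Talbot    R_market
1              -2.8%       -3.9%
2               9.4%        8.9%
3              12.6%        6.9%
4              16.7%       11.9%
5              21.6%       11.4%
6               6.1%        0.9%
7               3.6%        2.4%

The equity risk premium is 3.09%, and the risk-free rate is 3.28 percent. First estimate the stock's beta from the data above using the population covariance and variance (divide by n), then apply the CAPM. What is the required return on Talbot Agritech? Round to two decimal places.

Mean R_i = (-2.8 + 9.4 + 12.6 + 16.7 + 21.6 + 6.1 + 3.6) / 7 = 9.6000%
Mean R_m = (-3.9 + 8.9 + 6.9 + 11.9 + 11.4 + 0.9 + 2.4) / 7 = 5.5000%
Σ(R_i − R̄_i)(R_m − R̄_m) = 271.0200  ⇒  Cov = 271.0200 / 7 = 38.7171
Σ(R_m − R̄_m)² = 208.4200  ⇒  Var(R_m) = 208.4200 / 7 = 29.7743
β = Cov / Var(R_m) = 38.7171 / 29.7743 = 1.3004
E(R) = R_f + β × MRP = 3.28% + 1.3004 × 3.09% = 7.30%

7.30%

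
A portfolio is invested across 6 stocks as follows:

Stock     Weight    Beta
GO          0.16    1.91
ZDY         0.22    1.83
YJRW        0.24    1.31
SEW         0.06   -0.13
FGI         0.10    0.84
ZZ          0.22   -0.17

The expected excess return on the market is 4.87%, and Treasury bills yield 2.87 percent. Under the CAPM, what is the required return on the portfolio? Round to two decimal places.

8.04%

β_P = Σ w_i β_i = 0.16×1.91 + 0.22×1.83 + 0.24×1.31 + 0.06×-0.13 + 0.10×0.84 + 0.22×-0.17 = 1.0614
E(R_P) = R_f + β_P × MRP = 2.87% + 1.0614 × 4.87% = 8.04%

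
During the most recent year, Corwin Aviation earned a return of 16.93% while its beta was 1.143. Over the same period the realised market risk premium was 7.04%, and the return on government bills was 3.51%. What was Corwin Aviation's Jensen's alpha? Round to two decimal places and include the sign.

CAPM benchmark = R_f + β(R_m − R_f) = 3.51% + 1.143 × 7.04% = 11.55672%
α = actual − benchmark = 16.93% − 11.55672% = +5.37%

+5.37%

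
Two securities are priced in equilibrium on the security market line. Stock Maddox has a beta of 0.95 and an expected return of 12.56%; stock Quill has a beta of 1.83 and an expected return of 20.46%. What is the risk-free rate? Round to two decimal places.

4.03%

Both satisfy E(R) = R_f + β·MRP, so the slope of the SML is
MRP = (20.46% − 12.56%) / (1.83 − 0.95) = 7.90% / 0.88 = 8.9773%
R_f = E(R_Maddox) − β_Maddox·MRP = 12.56% − 0.95 × 8.9773% = 4.0316%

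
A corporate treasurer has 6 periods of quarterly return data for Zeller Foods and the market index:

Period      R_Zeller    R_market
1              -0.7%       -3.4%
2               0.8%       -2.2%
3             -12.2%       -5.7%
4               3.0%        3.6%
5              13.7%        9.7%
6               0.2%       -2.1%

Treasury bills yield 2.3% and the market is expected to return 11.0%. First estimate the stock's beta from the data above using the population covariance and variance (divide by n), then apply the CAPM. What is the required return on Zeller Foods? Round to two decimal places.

Mean R_i = (-0.7 + 0.8 − 12.2 + 3.0 + 13.7 + 0.2) / 6 = 0.8000%
Mean R_m = (-3.4 − 2.2 − 5.7 + 3.6 + 9.7 − 2.1) / 6 = -0.0167%
Σ(R_i − R̄_i)(R_m − R̄_m) = 213.5100  ⇒  Cov = 213.5100 / 6 = 35.5850
Σ(R_m − R̄_m)² = 160.3483  ⇒  Var(R_m) = 160.3483 / 6 = 26.7247
β = Cov / Var(R_m) = 35.5850 / 26.7247 = 1.3315
MRP = 11.0% − 2.3% = 8.70%
E(R) = R_f + β × MRP = 2.3% + 1.3315 × 8.7% = 13.88%

13.88%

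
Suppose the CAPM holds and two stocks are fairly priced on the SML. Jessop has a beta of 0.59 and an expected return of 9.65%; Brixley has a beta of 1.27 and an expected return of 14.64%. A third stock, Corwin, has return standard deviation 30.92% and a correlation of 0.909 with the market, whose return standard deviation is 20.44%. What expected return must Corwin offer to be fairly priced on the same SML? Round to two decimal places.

MRP = (14.64% − 9.65%) / (1.27 − 0.59) = 7.3382%
R_f = 9.65% − 0.59 × 7.3382% = 5.3205%
β_Corwin = ρ·σ_i/σ_m = 0.909 × 30.92 / 20.44 = 1.3751
E(R_Corwin) = R_f + β × MRP = 5.3205% + 1.3751 × 7.3382% = 15.41%

15.41%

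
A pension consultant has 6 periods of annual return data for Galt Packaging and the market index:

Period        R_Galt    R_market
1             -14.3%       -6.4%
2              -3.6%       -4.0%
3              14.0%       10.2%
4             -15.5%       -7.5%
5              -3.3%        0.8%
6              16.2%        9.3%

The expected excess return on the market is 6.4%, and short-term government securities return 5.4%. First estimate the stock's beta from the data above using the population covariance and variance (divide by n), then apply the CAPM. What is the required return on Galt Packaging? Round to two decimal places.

Mean R_i = (-14.3 − 3.6 + 14.0 − 15.5 − 3.3 + 16.2) / 6 = -1.0833%
Mean R_m = (-6.4 − 4.0 + 10.2 − 7.5 + 0.8 + 9.3) / 6 = 0.4000%
Σ(R_i − R̄_i)(R_m − R̄_m) = 515.5900  ⇒  Cov = 515.5900 / 6 = 85.9317
Σ(R_m − R̄_m)² = 303.4200  ⇒  Var(R_m) = 303.4200 / 6 = 50.5700
β = Cov / Var(R_m) = 85.9317 / 50.5700 = 1.6993
E(R) = R_f + β × MRP = 5.4% + 1.6993 × 6.4% = 16.28%

16.28%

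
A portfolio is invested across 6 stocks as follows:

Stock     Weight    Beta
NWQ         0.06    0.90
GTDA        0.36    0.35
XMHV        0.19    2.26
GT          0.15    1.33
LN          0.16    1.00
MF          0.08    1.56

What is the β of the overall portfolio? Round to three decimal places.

1.094

β_P = Σ w_i β_i = 0.06×0.90 + 0.36×0.35 + 0.19×2.26 + 0.15×1.33 + 0.16×1.00 + 0.08×1.56 = 1.0937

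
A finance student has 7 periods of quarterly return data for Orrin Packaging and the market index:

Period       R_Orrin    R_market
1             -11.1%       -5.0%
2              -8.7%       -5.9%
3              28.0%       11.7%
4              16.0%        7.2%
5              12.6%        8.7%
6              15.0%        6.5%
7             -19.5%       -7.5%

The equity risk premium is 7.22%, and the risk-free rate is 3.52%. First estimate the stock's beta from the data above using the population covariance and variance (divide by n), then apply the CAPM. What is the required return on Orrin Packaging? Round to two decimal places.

Mean R_i = (-11.1 − 8.7 + 28.0 + 16.0 + 12.6 + 15.0 − 19.5) / 7 = 4.6143%
Mean R_m = (-5.0 − 5.9 + 11.7 + 7.2 + 8.7 + 6.5 − 7.5) / 7 = 2.2429%
Σ(R_i − R̄_i)(R_m − R̄_m) = 830.5557  ⇒  Cov = 830.5557 / 7 = 118.6508
Σ(R_m − R̄_m)² = 387.5171  ⇒  Var(R_m) = 387.5171 / 7 = 55.3596
β = Cov / Var(R_m) = 118.6508 / 55.3596 = 2.1433
E(R) = R_f + β × MRP = 3.52% + 2.1433 × 7.22% = 18.99%

18.99%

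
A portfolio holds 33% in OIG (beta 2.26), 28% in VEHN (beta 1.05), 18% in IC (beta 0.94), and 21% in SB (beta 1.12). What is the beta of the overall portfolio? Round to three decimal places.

1.444

β_P = Σ w_i β_i = 0.33×2.26 + 0.28×1.05 + 0.18×0.94 + 0.21×1.12 = 1.4442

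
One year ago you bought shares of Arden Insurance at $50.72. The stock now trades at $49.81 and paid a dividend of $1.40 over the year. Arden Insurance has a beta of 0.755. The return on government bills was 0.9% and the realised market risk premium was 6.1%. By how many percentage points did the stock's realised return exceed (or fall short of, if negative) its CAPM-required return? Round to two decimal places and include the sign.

Realised HPR = (P1 + D1 − P0) / P0 = (49.81 + 1.40 − 50.72) / 50.72 = 0.49 / 50.72 = 0.9661%
CAPM required = R_f + β·MRP = 0.9% + 0.755 × 6.1% = 5.5055%
α = realised − required = 0.9661% − 5.5055% = -4.54%

-4.54%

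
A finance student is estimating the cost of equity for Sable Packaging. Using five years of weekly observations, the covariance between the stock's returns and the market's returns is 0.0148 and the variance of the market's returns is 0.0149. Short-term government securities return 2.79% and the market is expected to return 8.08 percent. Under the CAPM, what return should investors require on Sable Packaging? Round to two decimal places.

8.04%

β = Cov(R_i, R_m) / Var(R_m) = 0.0148 / 0.0149 = 0.9933
MRP = 8.08% − 2.79% = 5.29%
E(R) = R_f + β × MRP = 2.79% + 0.9933 × 5.29% = 8.04%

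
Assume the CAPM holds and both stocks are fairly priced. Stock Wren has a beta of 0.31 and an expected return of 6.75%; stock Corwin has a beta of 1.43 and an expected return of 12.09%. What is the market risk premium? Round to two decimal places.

4.77%

Both satisfy E(R) = R_f + β·MRP, so the slope of the SML is
MRP = (12.09% − 6.75%) / (1.43 − 0.31) = 5.34% / 1.12 = 4.7679%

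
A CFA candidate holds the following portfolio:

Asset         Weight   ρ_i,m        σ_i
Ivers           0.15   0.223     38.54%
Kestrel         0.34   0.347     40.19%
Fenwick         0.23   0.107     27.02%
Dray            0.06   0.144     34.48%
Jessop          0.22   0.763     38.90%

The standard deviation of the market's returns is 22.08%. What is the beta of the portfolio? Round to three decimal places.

β_Ivers = 0.223 × 38.54% / 22.08% = 0.3892
β_Kestrel = 0.347 × 40.19% / 22.08% = 0.6316
β_Fenwick = 0.107 × 27.02% / 22.08% = 0.1309
β_Dray = 0.144 × 34.48% / 22.08% = 0.2249
β_Jessop = 0.763 × 38.90% / 22.08% = 1.3442
β_P = Σ w_i β_i = 0.15×0.3892 + 0.34×0.6316 + 0.23×0.1309 + 0.06×0.2249 + 0.22×1.3442 = 0.6124

0.612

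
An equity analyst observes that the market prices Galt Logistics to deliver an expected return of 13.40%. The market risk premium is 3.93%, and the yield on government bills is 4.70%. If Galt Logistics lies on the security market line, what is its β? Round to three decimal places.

2.214

β = (E(R) − R_f) / MRP = (13.40% − 4.70%) / 3.93% = 8.70% / 3.93% = 2.214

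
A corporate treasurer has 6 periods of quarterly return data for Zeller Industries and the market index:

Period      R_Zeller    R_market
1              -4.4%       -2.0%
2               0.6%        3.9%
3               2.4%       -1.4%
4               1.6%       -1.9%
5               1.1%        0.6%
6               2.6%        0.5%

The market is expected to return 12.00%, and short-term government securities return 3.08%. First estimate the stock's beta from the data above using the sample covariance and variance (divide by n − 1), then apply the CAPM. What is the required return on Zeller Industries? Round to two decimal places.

5.50%

Mean R_i = (-4.4 + 0.6 + 2.4 + 1.6 + 1.1 + 2.6) / 6 = 0.6500%
Mean R_m = (-2.0 + 3.9 − 1.4 − 1.9 + 0.6 + 0.5) / 6 = -0.0500%
Σ(R_i − R̄_i)(R_m − R̄_m) = 6.8950  ⇒  Cov = 6.8950 / 5 = 1.3790
Σ(R_m − R̄_m)² = 25.3750  ⇒  Var(R_m) = 25.3750 / 5 = 5.0750
β = Cov / Var(R_m) = 1.3790 / 5.0750 = 0.2717
MRP = 12.00% − 3.08% = 8.92%
E(R) = R_f + β × MRP = 3.08% + 0.2717 × 8.92% = 5.50%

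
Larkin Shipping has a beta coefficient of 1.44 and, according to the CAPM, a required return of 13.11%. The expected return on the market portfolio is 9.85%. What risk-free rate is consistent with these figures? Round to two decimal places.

E(R) = R_f + β(E(R_m) − R_f) = R_f(1 − β) + β·E(R_m)
13.11% = R_f × (1 − 1.44) + 1.44 × 9.85%
13.11% = R_f × -0.44 + 14.1840%
R_f = (13.11% − 14.1840%) / -0.44 = 2.44%

2.44%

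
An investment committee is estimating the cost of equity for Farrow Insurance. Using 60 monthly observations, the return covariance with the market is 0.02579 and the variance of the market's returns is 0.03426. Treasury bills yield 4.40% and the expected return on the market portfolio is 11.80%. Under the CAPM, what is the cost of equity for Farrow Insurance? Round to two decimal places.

9.97%

β = Cov(R_i, R_m) / Var(R_m) = 0.02579 / 0.03426 = 0.7528
MRP = 11.80% − 4.40% = 7.40%
E(R) = R_f + β × MRP = 4.40% + 0.7528 × 7.40% = 9.97%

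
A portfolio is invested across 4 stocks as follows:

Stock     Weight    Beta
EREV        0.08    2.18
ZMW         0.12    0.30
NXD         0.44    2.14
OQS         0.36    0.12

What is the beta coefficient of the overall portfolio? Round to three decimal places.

β_P = Σ w_i β_i = 0.08×2.18 + 0.12×0.30 + 0.44×2.14 + 0.36×0.12 = 1.1952

1.195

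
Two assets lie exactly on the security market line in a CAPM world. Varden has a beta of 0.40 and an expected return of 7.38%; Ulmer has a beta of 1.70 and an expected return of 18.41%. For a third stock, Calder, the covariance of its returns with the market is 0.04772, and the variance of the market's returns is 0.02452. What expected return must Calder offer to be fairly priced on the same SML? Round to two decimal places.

MRP = (18.41% − 7.38%) / (1.70 − 0.40) = 8.4846%
R_f = 7.38% − 0.40 × 8.4846% = 3.9862%
β_Calder = Cov / Var(R_m) = 0.04772 / 0.02452 = 1.9462
E(R_Calder) = R_f + β × MRP = 3.9862% + 1.9462 × 8.4846% = 20.50%

20.50%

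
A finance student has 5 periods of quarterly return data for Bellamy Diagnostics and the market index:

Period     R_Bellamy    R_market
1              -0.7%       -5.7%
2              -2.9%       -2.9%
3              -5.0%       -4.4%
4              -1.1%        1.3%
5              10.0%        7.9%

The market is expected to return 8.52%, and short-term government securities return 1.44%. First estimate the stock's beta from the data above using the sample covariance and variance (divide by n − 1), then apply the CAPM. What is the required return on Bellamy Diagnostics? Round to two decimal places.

7.98%

Mean R_i = (-0.7 − 2.9 − 5.0 − 1.1 + 10.0) / 5 = 0.0600%
Mean R_m = (-5.7 − 2.9 − 4.4 + 1.3 + 7.9) / 5 = -0.7600%
Σ(R_i − R̄_i)(R_m − R̄_m) = 112.1980  ⇒  Cov = 112.1980 / 4 = 28.0495
Σ(R_m − R̄_m)² = 121.4720  ⇒  Var(R_m) = 121.4720 / 4 = 30.3680
β = Cov / Var(R_m) = 28.0495 / 30.3680 = 0.9237
MRP = 8.52% − 1.44% = 7.08%
E(R) = R_f + β × MRP = 1.44% + 0.9237 × 7.08% = 7.98%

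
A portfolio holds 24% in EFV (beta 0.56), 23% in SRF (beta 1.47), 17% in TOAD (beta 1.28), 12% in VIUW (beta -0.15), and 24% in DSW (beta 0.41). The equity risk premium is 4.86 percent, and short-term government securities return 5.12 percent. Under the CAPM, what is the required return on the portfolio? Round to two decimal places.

8.86%

β_P = Σ w_i β_i = 0.24×0.56 + 0.23×1.47 + 0.17×1.28 + 0.12×-0.15 + 0.24×0.41 = 0.7705
E(R_P) = R_f + β_P × MRP = 5.12% + 0.7705 × 4.86% = 8.86%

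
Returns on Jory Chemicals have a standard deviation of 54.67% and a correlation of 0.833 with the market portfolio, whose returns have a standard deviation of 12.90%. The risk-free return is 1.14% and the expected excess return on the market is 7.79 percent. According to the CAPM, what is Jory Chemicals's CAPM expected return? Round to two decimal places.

β = ρ × σ_i / σ_m = 0.833 × 54.67% / 12.90% = 3.5302
E(R) = 1.14% + 3.5302 × 7.79% = 28.64%

28.64%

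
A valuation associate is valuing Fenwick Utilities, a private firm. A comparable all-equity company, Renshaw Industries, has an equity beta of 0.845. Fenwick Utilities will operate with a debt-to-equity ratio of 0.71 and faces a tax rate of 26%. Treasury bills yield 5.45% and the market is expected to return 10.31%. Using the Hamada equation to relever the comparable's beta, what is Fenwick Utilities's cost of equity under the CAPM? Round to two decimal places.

11.71%

β_L = β_U × [1 + (1 − t)(D/E)] = 0.845 × [1 + (1 − 0.26) × 0.71]
    = 0.845 × [1 + 0.74 × 0.71] = 0.845 × 1.5254 = 1.2890
MRP = 10.31% − 5.45% = 4.86%
E(R) = R_f + β_L × MRP = 5.45% + 1.2890 × 4.86% = 11.71%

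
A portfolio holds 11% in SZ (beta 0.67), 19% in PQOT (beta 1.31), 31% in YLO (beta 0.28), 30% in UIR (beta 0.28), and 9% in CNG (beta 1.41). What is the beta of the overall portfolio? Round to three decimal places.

β_P = Σ w_i β_i = 0.11×0.67 + 0.19×1.31 + 0.31×0.28 + 0.30×0.28 + 0.09×1.41 = 0.6203

0.620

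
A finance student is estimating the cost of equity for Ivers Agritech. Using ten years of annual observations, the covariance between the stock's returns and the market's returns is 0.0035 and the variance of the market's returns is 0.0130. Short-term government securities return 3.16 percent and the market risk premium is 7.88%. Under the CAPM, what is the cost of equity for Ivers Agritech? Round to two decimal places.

β = Cov(R_i, R_m) / Var(R_m) = 0.0035 / 0.0130 = 0.2692
E(R) = R_f + β × MRP = 3.16% + 0.2692 × 7.88% = 5.28%

5.28%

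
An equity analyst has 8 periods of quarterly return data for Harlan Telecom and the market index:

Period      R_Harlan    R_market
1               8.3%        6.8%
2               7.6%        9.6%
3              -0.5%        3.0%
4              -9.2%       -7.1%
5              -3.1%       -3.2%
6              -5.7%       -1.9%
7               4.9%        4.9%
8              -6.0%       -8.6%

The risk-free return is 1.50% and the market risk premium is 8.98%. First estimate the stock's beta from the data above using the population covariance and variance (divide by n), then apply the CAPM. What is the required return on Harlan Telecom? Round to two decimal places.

Mean R_i = (8.3 + 7.6 − 0.5 − 9.2 − 3.1 − 5.7 + 4.9 − 6.0) / 8 = -0.4625%
Mean R_m = (6.8 + 9.6 + 3.0 − 7.1 − 3.2 − 1.9 + 4.9 − 8.6) / 8 = 0.4375%
Σ(R_i − R̄_i)(R_m − R̄_m) = 291.1988  ⇒  Cov = 291.1988 / 8 = 36.3999
Σ(R_m − R̄_m)² = 308.0988  ⇒  Var(R_m) = 308.0988 / 8 = 38.5124
β = Cov / Var(R_m) = 36.3999 / 38.5124 = 0.9451
E(R) = R_f + β × MRP = 1.50% + 0.9451 × 8.98% = 9.99%

9.99%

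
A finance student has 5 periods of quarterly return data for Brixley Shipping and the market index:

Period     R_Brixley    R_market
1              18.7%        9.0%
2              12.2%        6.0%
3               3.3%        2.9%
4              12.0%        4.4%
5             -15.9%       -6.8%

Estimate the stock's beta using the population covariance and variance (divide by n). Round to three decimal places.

Mean R_i = (18.7 + 12.2 + 3.3 + 12.0 − 15.9) / 5 = 6.0600%
Mean R_m = (9.0 + 6.0 + 2.9 + 4.4 − 6.8) / 5 = 3.1000%
Σ(R_i − R̄_i)(R_m − R̄_m) = 318.0600  ⇒  Cov = 318.0600 / 5 = 63.6120
Σ(R_m − R̄_m)² = 142.9600  ⇒  Var(R_m) = 142.9600 / 5 = 28.5920
β = Cov / Var(R_m) = 63.6120 / 28.5920 = 2.2248

2.225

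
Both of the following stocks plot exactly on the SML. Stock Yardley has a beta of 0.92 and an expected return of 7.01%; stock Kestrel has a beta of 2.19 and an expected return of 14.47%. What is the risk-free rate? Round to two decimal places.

Both satisfy E(R) = R_f + β·MRP, so the slope of the SML is
MRP = (14.47% − 7.01%) / (2.19 − 0.92) = 7.46% / 1.27 = 5.8740%
R_f = E(R_Yardley) − β_Yardley·MRP = 7.01% − 0.92 × 5.8740% = 1.6059%

1.61%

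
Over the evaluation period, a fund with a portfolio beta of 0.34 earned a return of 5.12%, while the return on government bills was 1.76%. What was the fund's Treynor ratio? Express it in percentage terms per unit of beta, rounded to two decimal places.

Treynor = (R_P − R_f) / β_P = (5.12% − 1.76%) / 0.3400 = 3.36% / 0.3400 = 9.88%

9.88%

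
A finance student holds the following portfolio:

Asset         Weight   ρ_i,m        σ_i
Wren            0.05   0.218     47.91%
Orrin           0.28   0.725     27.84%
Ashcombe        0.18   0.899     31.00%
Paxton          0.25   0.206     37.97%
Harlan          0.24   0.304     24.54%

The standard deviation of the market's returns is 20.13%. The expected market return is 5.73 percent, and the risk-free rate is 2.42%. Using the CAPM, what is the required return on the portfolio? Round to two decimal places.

4.88%

β_Wren = 0.218 × 47.91% / 20.13% = 0.5188
β_Orrin = 0.725 × 27.84% / 20.13% = 1.0027
β_Ashcombe = 0.899 × 31.00% / 20.13% = 1.3845
β_Paxton = 0.206 × 37.97% / 20.13% = 0.3886
β_Harlan = 0.304 × 24.54% / 20.13% = 0.3706
β_P = Σ w_i β_i = 0.05×0.5188 + 0.28×1.0027 + 0.18×1.3845 + 0.25×0.3886 + 0.24×0.3706 = 0.7420
MRP = 5.73% − 2.42% = 3.31%
E(R_P) = R_f + β_P × MRP = 2.42% + 0.7420 × 3.31% = 4.88%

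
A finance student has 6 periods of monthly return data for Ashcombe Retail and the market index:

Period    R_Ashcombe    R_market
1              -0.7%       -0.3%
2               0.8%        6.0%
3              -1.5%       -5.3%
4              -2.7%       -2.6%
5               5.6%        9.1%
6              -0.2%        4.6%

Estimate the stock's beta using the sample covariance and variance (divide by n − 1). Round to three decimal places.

0.442

Mean R_i = (-0.7 + 0.8 − 1.5 − 2.7 + 5.6 − 0.2) / 6 = 0.2167%
Mean R_m = (-0.3 + 6.0 − 5.3 − 2.6 + 9.1 + 4.6) / 6 = 1.9167%
Σ(R_i − R̄_i)(R_m − R̄_m) = 67.5283  ⇒  Cov = 67.5283 / 5 = 13.5057
Σ(R_m − R̄_m)² = 152.8683  ⇒  Var(R_m) = 152.8683 / 5 = 30.5737
β = Cov / Var(R_m) = 13.5057 / 30.5737 = 0.4417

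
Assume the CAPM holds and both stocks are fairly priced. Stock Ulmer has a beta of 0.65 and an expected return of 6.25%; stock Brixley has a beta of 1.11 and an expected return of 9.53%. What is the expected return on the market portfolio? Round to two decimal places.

Both satisfy E(R) = R_f + β·MRP, so the slope of the SML is
MRP = (9.53% − 6.25%) / (1.11 − 0.65) = 3.28% / 0.46 = 7.1304%
R_f = E(R_Ulmer) − β_Ulmer·MRP = 6.25% − 0.65 × 7.1304% = 1.6152%
E(R_m) = R_f + MRP = 1.6152% + 7.1304% = 8.75%

8.75%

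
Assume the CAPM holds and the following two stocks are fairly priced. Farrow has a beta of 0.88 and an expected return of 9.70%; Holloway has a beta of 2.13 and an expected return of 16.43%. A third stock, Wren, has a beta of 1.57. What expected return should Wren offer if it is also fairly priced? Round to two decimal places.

13.41%

MRP (SML slope) = (16.43% − 9.70%) / (2.13 − 0.88) = 6.73% / 1.25 = 5.3840%
R_f (intercept) = 9.70% − 0.88 × 5.3840% = 4.9621%
E(R_Wren) = R_f + β × MRP = 4.9621% + 1.57 × 5.3840% = 13.41%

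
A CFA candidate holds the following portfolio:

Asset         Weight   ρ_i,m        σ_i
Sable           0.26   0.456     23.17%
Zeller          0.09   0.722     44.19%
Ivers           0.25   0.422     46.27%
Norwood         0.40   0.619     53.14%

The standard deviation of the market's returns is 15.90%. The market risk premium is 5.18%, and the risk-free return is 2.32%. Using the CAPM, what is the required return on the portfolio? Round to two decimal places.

β_Sable = 0.456 × 23.17% / 15.90% = 0.6645
β_Zeller = 0.722 × 44.19% / 15.90% = 2.0066
β_Ivers = 0.422 × 46.27% / 15.90% = 1.2280
β_Norwood = 0.619 × 53.14% / 15.90% = 2.0688
β_P = Σ w_i β_i = 0.26×0.6645 + 0.09×2.0066 + 0.25×1.2280 + 0.40×2.0688 = 1.4879
E(R_P) = R_f + β_P × MRP = 2.32% + 1.4879 × 5.18% = 10.03%

10.03%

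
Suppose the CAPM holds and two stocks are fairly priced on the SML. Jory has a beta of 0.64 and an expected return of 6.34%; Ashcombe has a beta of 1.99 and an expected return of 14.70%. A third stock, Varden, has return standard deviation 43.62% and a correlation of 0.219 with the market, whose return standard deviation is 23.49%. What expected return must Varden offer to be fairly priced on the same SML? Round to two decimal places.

4.90%

MRP = (14.70% − 6.34%) / (1.99 − 0.64) = 6.1926%
R_f = 6.34% − 0.64 × 6.1926% = 2.3767%
β_Varden = ρ·σ_i/σ_m = 0.219 × 43.62 / 23.49 = 0.4067
E(R_Varden) = R_f + β × MRP = 2.3767% + 0.4067 × 6.1926% = 4.90%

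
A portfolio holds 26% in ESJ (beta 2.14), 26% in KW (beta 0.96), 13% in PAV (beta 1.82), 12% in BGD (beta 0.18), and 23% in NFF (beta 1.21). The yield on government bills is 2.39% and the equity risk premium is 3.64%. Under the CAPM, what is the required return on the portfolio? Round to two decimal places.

7.28%

β_P = Σ w_i β_i = 0.26×2.14 + 0.26×0.96 + 0.13×1.82 + 0.12×0.18 + 0.23×1.21 = 1.3425
E(R_P) = R_f + β_P × MRP = 2.39% + 1.3425 × 3.64% = 7.28%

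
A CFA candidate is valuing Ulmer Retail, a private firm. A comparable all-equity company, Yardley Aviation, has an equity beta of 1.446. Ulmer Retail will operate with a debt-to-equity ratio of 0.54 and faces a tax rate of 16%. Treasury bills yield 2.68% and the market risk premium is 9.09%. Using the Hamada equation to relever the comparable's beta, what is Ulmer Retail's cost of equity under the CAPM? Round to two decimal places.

β_L = β_U × [1 + (1 − t)(D/E)] = 1.446 × [1 + (1 − 0.16) × 0.54]
    = 1.446 × [1 + 0.84 × 0.54] = 1.446 × 1.4536 = 2.1019
E(R) = R_f + β_L × MRP = 2.68% + 2.1019 × 9.09% = 21.79%

21.79%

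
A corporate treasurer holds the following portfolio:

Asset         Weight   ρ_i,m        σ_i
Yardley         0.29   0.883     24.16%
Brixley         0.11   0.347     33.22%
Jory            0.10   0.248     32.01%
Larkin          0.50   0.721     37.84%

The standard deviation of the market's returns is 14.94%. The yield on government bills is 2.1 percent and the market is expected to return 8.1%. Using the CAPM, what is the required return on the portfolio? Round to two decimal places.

β_Yardley = 0.883 × 24.16% / 14.94% = 1.4279
β_Brixley = 0.347 × 33.22% / 14.94% = 0.7716
β_Jory = 0.248 × 32.01% / 14.94% = 0.5314
β_Larkin = 0.721 × 37.84% / 14.94% = 1.8261
β_P = Σ w_i β_i = 0.29×1.4279 + 0.11×0.7716 + 0.10×0.5314 + 0.50×1.8261 = 1.4652
MRP = 8.1% − 2.1% = 6.00%
E(R_P) = R_f + β_P × MRP = 2.1% + 1.4652 × 6.0% = 10.89%

10.89%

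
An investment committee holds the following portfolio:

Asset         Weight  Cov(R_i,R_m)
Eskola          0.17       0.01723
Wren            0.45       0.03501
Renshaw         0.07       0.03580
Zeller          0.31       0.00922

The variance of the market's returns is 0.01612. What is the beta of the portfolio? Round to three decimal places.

β_Eskola = 0.01723 / 0.01612 = 1.0689
β_Wren = 0.03501 / 0.01612 = 2.1718
β_Renshaw = 0.03580 / 0.01612 = 2.2208
β_Zeller = 0.00922 / 0.01612 = 0.5720
β_P = Σ w_i β_i = 0.17×1.0689 + 0.45×2.1718 + 0.07×2.2208 + 0.31×0.5720 = 1.4918

1.492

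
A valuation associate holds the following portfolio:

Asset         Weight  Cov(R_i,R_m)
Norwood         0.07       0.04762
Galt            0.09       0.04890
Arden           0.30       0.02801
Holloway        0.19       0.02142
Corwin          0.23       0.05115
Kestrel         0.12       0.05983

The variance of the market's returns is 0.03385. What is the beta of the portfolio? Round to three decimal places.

β_Norwood = 0.04762 / 0.03385 = 1.4068
β_Galt = 0.04890 / 0.03385 = 1.4446
β_Arden = 0.02801 / 0.03385 = 0.8275
β_Holloway = 0.02142 / 0.03385 = 0.6328
β_Corwin = 0.05115 / 0.03385 = 1.5111
β_Kestrel = 0.05983 / 0.03385 = 1.7675
β_P = Σ w_i β_i = 0.07×1.4068 + 0.09×1.4446 + 0.30×0.8275 + 0.19×0.6328 + 0.23×1.5111 + 0.12×1.7675 = 1.1566

1.157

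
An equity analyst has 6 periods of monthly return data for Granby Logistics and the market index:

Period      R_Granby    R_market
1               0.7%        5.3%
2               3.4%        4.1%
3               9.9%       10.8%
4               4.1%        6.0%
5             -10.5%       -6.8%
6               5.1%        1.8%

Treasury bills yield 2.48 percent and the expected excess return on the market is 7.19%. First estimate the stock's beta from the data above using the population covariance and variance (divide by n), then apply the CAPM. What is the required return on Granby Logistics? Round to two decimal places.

10.20%

Mean R_i = (0.7 + 3.4 + 9.9 + 4.1 − 10.5 + 5.1) / 6 = 2.1167%
Mean R_m = (5.3 + 4.1 + 10.8 + 6.0 − 6.8 + 1.8) / 6 = 3.5333%
Σ(R_i − R̄_i)(R_m − R̄_m) = 184.8767  ⇒  Cov = 184.8767 / 6 = 30.8128
Σ(R_m − R̄_m)² = 172.1133  ⇒  Var(R_m) = 172.1133 / 6 = 28.6856
β = Cov / Var(R_m) = 30.8128 / 28.6856 = 1.0742
E(R) = R_f + β × MRP = 2.48% + 1.0742 × 7.19% = 10.20%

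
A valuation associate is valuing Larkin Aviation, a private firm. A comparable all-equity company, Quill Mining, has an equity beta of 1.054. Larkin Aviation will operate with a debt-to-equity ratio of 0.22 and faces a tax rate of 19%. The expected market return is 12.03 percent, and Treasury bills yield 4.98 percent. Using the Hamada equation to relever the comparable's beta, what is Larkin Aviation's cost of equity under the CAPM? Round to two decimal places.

13.73%

β_L = β_U × [1 + (1 − t)(D/E)] = 1.054 × [1 + (1 − 0.19) × 0.22]
    = 1.054 × [1 + 0.81 × 0.22] = 1.054 × 1.1782 = 1.2418
MRP = 12.03% − 4.98% = 7.05%
E(R) = R_f + β_L × MRP = 4.98% + 1.2418 × 7.05% = 13.73%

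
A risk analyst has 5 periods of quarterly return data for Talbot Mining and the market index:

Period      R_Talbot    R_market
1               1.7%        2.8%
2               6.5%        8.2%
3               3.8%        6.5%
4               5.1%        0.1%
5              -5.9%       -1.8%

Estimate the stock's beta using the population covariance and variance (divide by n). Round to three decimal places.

Mean R_i = (1.7 + 6.5 + 3.8 + 5.1 − 5.9) / 5 = 2.2400%
Mean R_m = (2.8 + 8.2 + 6.5 + 0.1 − 1.8) / 5 = 3.1600%
Σ(R_i − R̄_i)(R_m − R̄_m) = 58.4980  ⇒  Cov = 58.4980 / 5 = 11.6996
Σ(R_m − R̄_m)² = 70.6520  ⇒  Var(R_m) = 70.6520 / 5 = 14.1304
β = Cov / Var(R_m) = 11.6996 / 14.1304 = 0.8280

0.828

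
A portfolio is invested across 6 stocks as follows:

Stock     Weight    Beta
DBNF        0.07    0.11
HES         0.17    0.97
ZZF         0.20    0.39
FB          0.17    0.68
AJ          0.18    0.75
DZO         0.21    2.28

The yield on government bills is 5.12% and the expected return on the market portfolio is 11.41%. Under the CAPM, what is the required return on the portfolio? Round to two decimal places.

11.28%

β_P = Σ w_i β_i = 0.07×0.11 + 0.17×0.97 + 0.20×0.39 + 0.17×0.68 + 0.18×0.75 + 0.21×2.28 = 0.9800
MRP = 11.41% − 5.12% = 6.29%
E(R_P) = R_f + β_P × MRP = 5.12% + 0.9800 × 6.29% = 11.28%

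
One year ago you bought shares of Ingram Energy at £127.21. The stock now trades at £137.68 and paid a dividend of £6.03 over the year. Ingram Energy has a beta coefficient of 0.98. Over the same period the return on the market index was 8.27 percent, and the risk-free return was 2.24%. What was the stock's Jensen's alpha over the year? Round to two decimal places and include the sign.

+4.82%

Realised HPR = (P1 + D1 − P0) / P0 = (137.68 + 6.03 − 127.21) / 127.21 = 16.50 / 127.21 = 12.9707%
MRP = 8.27% − 2.24% = 6.03%
CAPM required = R_f + β·MRP = 2.24% + 0.98 × 6.03% = 8.1494%
α = realised − required = 12.9707% − 8.1494% = +4.82%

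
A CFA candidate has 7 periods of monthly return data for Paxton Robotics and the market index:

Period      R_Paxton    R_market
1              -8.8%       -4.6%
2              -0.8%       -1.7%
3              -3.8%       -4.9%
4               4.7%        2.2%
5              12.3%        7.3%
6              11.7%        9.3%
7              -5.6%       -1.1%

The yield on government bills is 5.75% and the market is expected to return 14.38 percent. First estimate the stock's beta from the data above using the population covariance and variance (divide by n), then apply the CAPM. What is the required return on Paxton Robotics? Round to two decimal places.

18.00%

Mean R_i = (-8.8 − 0.8 − 3.8 + 4.7 + 12.3 + 11.7 − 5.6) / 7 = 1.3857%
Mean R_m = (-4.6 − 1.7 − 4.9 + 2.2 + 7.3 + 9.3 − 1.1) / 7 = 0.9286%
Σ(R_i − R̄_i)(R_m − R̄_m) = 266.5529  ⇒  Cov = 266.5529 / 7 = 38.0790
Σ(R_m − R̄_m)² = 187.8543  ⇒  Var(R_m) = 187.8543 / 7 = 26.8363
β = Cov / Var(R_m) = 38.0790 / 26.8363 = 1.4189
MRP = 14.38% − 5.75% = 8.63%
E(R) = R_f + β × MRP = 5.75% + 1.4189 × 8.63% = 18.00%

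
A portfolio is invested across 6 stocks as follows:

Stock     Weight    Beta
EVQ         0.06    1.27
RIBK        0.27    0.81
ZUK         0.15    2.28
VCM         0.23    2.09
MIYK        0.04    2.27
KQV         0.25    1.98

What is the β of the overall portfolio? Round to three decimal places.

β_P = Σ w_i β_i = 0.06×1.27 + 0.27×0.81 + 0.15×2.28 + 0.23×2.09 + 0.04×2.27 + 0.25×1.98 = 1.7034

1.703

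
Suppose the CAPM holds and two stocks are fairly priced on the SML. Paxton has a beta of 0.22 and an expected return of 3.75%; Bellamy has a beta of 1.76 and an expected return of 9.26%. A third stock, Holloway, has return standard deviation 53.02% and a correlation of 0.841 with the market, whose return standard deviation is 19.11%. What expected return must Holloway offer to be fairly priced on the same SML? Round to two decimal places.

11.31%

MRP = (9.26% − 3.75%) / (1.76 − 0.22) = 3.5779%
R_f = 3.75% − 0.22 × 3.5779% = 2.9629%
β_Holloway = ρ·σ_i/σ_m = 0.841 × 53.02 / 19.11 = 2.3333
E(R_Holloway) = R_f + β × MRP = 2.9629% + 2.3333 × 3.5779% = 11.31%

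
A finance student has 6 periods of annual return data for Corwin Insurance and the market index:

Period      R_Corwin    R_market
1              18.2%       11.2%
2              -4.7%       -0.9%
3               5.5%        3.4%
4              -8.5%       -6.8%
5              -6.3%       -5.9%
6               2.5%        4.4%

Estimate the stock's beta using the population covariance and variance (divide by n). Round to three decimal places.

1.400

Mean R_i = (18.2 − 4.7 + 5.5 − 8.5 − 6.3 + 2.5) / 6 = 1.1167%
Mean R_m = (11.2 − 0.9 + 3.4 − 6.8 − 5.9 + 4.4) / 6 = 0.9000%
Σ(R_i − R̄_i)(R_m − R̄_m) = 326.7100  ⇒  Cov = 326.7100 / 6 = 54.4517
Σ(R_m − R̄_m)² = 233.3600  ⇒  Var(R_m) = 233.3600 / 6 = 38.8933
β = Cov / Var(R_m) = 54.4517 / 38.8933 = 1.4000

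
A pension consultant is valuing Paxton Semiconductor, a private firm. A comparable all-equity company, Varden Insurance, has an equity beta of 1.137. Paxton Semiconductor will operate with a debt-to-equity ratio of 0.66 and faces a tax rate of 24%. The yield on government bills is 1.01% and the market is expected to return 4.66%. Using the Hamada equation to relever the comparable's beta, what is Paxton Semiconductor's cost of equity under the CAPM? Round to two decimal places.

7.24%

β_L = β_U × [1 + (1 − t)(D/E)] = 1.137 × [1 + (1 − 0.24) × 0.66]
    = 1.137 × [1 + 0.76 × 0.66] = 1.137 × 1.5016 = 1.7073
MRP = 4.66% − 1.01% = 3.65%
E(R) = R_f + β_L × MRP = 1.01% + 1.7073 × 3.65% = 7.24%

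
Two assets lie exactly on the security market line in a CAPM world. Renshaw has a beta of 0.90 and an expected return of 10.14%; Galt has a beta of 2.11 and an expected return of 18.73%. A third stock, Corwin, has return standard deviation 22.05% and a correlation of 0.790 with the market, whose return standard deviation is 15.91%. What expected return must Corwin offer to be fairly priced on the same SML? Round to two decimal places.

MRP = (18.73% − 10.14%) / (2.11 − 0.90) = 7.0992%
R_f = 10.14% − 0.90 × 7.0992% = 3.7507%
β_Corwin = ρ·σ_i/σ_m = 0.790 × 22.05 / 15.91 = 1.0949
E(R_Corwin) = R_f + β × MRP = 3.7507% + 1.0949 × 7.0992% = 11.52%

11.52%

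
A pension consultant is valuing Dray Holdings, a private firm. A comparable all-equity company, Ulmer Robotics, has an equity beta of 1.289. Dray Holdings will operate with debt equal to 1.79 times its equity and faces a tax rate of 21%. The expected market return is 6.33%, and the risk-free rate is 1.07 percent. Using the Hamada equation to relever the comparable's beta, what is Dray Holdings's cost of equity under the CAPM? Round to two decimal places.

17.44%

β_L = β_U × [1 + (1 − t)(D/E)] = 1.289 × [1 + (1 − 0.21) × 1.79]
    = 1.289 × [1 + 0.79 × 1.79] = 1.289 × 2.4141 = 3.1118
MRP = 6.33% − 1.07% = 5.26%
E(R) = R_f + β_L × MRP = 1.07% + 3.1118 × 5.26% = 17.44%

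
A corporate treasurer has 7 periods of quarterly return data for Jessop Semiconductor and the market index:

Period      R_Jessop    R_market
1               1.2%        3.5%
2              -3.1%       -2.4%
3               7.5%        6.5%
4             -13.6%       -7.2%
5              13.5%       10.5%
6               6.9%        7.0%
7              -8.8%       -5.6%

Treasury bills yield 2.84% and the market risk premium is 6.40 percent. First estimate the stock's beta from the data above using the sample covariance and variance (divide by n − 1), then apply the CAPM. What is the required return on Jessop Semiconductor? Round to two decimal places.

Mean R_i = (1.2 − 3.1 + 7.5 − 13.6 + 13.5 + 6.9 − 8.8) / 7 = 0.5143%
Mean R_m = (3.5 − 2.4 + 6.5 − 7.2 + 10.5 + 7.0 − 5.6) / 7 = 1.7571%
Σ(R_i − R̄_i)(R_m − R̄_m) = 391.3143  ⇒  Cov = 391.3143 / 6 = 65.2191
Σ(R_m − R̄_m)² = 281.0971  ⇒  Var(R_m) = 281.0971 / 6 = 46.8495
β = Cov / Var(R_m) = 65.2191 / 46.8495 = 1.3921
E(R) = R_f + β × MRP = 2.84% + 1.3921 × 6.40% = 11.75%

11.75%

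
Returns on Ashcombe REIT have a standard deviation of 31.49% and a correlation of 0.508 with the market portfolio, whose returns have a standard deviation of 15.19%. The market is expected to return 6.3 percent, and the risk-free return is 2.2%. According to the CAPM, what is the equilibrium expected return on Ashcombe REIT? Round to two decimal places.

6.52%

β = ρ × σ_i / σ_m = 0.508 × 31.49% / 15.19% = 1.0531
MRP = 6.3% − 2.2% = 4.10%
E(R) = 2.2% + 1.0531 × 4.1% = 6.52%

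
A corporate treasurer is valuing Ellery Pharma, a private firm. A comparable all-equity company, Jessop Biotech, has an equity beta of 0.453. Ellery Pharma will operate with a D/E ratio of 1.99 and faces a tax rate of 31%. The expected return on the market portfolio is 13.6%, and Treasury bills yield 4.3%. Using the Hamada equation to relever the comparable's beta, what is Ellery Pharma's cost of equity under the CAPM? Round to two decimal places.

14.30%

β_L = β_U × [1 + (1 − t)(D/E)] = 0.453 × [1 + (1 − 0.31) × 1.99]
    = 0.453 × [1 + 0.69 × 1.99] = 0.453 × 2.3731 = 1.0750
MRP = 13.6% − 4.3% = 9.30%
E(R) = R_f + β_L × MRP = 4.3% + 1.0750 × 9.3% = 14.30%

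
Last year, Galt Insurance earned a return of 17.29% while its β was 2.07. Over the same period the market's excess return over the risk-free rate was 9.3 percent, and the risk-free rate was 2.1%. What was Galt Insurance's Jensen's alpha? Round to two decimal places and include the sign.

CAPM benchmark = R_f + β(R_m − R_f) = 2.1% + 2.07 × 9.3% = 21.3510%
α = actual − benchmark = 17.29% − 21.3510% = -4.06%

-4.06%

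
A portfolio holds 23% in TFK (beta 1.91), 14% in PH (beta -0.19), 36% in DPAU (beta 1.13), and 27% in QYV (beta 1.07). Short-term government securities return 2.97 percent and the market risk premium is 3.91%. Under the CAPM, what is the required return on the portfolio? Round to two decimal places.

7.30%

β_P = Σ w_i β_i = 0.23×1.91 + 0.14×-0.19 + 0.36×1.13 + 0.27×1.07 = 1.1084
E(R_P) = R_f + β_P × MRP = 2.97% + 1.1084 × 3.91% = 7.30%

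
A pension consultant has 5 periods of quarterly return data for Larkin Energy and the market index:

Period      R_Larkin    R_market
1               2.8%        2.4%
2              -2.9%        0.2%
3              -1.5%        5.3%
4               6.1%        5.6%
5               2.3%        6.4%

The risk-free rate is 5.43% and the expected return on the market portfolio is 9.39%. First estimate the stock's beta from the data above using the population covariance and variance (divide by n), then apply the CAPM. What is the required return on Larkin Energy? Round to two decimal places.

Mean R_i = (2.8 − 2.9 − 1.5 + 6.1 + 2.3) / 5 = 1.3600%
Mean R_m = (2.4 + 0.2 + 5.3 + 5.6 + 6.4) / 5 = 3.9800%
Σ(R_i − R̄_i)(R_m − R̄_m) = 20.0060  ⇒  Cov = 20.0060 / 5 = 4.0012
Σ(R_m − R̄_m)² = 27.0080  ⇒  Var(R_m) = 27.0080 / 5 = 5.4016
β = Cov / Var(R_m) = 4.0012 / 5.4016 = 0.7407
MRP = 9.39% − 5.43% = 3.96%
E(R) = R_f + β × MRP = 5.43% + 0.7407 × 3.96% = 8.36%

8.36%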